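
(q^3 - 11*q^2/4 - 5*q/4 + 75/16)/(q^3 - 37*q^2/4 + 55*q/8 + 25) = (q - 3/2)/(q - 8)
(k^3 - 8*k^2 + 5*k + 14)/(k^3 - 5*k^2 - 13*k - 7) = (k - 2)/(k + 1)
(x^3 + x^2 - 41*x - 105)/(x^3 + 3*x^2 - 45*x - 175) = (x + 3)/(x + 5)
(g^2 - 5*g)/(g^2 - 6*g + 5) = g/(g - 1)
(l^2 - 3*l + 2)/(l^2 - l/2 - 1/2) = 2*(l - 2)/(2*l + 1)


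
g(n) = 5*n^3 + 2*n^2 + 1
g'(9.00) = 1251.00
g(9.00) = 3808.00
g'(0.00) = 0.00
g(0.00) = 1.00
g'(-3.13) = 134.43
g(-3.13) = -132.73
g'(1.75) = 52.94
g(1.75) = 33.92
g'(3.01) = 147.94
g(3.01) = 155.47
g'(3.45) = 192.34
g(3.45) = 230.12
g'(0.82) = 13.37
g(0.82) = 5.10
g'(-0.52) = 1.98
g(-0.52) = 0.84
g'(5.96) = 556.66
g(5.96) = 1130.59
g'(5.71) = 511.90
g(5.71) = 997.06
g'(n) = 15*n^2 + 4*n = n*(15*n + 4)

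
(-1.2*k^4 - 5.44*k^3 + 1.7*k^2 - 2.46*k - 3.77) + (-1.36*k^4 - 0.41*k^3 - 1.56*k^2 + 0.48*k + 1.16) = -2.56*k^4 - 5.85*k^3 + 0.14*k^2 - 1.98*k - 2.61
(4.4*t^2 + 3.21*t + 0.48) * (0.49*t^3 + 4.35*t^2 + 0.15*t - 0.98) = 2.156*t^5 + 20.7129*t^4 + 14.8587*t^3 - 1.7425*t^2 - 3.0738*t - 0.4704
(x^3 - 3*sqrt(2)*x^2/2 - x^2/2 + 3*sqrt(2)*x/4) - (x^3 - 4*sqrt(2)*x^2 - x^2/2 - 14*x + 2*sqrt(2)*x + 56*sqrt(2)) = 5*sqrt(2)*x^2/2 - 5*sqrt(2)*x/4 + 14*x - 56*sqrt(2)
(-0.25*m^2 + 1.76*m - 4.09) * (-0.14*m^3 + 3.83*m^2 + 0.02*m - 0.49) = 0.035*m^5 - 1.2039*m^4 + 7.3084*m^3 - 15.507*m^2 - 0.9442*m + 2.0041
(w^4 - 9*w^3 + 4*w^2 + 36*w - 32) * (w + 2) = w^5 - 7*w^4 - 14*w^3 + 44*w^2 + 40*w - 64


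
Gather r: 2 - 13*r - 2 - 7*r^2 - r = -7*r^2 - 14*r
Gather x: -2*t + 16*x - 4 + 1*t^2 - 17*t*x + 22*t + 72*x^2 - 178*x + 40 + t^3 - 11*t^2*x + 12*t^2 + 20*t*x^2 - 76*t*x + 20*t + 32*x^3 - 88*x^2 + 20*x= t^3 + 13*t^2 + 40*t + 32*x^3 + x^2*(20*t - 16) + x*(-11*t^2 - 93*t - 142) + 36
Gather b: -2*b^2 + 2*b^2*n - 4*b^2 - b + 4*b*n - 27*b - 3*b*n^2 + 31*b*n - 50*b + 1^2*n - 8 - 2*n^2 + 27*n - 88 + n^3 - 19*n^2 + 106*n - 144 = b^2*(2*n - 6) + b*(-3*n^2 + 35*n - 78) + n^3 - 21*n^2 + 134*n - 240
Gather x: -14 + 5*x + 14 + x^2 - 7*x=x^2 - 2*x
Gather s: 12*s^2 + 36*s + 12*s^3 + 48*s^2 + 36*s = 12*s^3 + 60*s^2 + 72*s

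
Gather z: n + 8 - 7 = n + 1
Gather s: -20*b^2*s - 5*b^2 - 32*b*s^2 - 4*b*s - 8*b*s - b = -5*b^2 - 32*b*s^2 - b + s*(-20*b^2 - 12*b)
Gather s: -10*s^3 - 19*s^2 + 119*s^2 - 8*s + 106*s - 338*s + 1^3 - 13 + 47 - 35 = -10*s^3 + 100*s^2 - 240*s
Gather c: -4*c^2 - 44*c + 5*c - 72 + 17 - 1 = -4*c^2 - 39*c - 56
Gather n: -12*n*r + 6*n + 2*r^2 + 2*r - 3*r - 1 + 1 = n*(6 - 12*r) + 2*r^2 - r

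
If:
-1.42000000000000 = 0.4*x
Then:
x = -3.55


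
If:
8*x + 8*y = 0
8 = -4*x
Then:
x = -2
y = 2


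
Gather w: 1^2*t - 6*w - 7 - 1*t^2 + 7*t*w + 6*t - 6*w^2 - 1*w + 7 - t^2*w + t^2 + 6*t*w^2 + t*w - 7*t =w^2*(6*t - 6) + w*(-t^2 + 8*t - 7)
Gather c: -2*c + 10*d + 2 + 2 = -2*c + 10*d + 4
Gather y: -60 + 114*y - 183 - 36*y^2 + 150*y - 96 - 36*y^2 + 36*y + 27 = -72*y^2 + 300*y - 312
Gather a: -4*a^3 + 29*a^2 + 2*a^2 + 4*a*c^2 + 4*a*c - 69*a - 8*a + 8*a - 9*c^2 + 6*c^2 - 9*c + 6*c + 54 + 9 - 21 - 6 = -4*a^3 + 31*a^2 + a*(4*c^2 + 4*c - 69) - 3*c^2 - 3*c + 36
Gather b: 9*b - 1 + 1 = 9*b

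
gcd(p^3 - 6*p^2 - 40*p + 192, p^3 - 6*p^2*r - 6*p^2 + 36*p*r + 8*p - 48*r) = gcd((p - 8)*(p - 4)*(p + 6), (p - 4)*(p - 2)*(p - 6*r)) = p - 4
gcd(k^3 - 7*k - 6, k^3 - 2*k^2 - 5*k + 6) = k^2 - k - 6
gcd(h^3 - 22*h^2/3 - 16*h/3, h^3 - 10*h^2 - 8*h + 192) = h - 8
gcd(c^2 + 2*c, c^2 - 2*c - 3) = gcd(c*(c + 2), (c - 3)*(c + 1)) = 1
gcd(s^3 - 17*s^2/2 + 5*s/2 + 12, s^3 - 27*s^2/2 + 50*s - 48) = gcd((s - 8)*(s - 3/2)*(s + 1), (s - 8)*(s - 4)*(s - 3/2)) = s^2 - 19*s/2 + 12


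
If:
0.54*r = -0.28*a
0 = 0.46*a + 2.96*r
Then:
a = 0.00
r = 0.00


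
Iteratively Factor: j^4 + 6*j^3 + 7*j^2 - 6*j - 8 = (j - 1)*(j^3 + 7*j^2 + 14*j + 8) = (j - 1)*(j + 1)*(j^2 + 6*j + 8) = (j - 1)*(j + 1)*(j + 2)*(j + 4)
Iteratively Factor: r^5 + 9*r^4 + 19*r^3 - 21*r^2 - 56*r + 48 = (r + 4)*(r^4 + 5*r^3 - r^2 - 17*r + 12) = (r - 1)*(r + 4)*(r^3 + 6*r^2 + 5*r - 12) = (r - 1)*(r + 4)^2*(r^2 + 2*r - 3) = (r - 1)^2*(r + 4)^2*(r + 3)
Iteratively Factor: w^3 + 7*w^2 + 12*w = (w + 4)*(w^2 + 3*w) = (w + 3)*(w + 4)*(w)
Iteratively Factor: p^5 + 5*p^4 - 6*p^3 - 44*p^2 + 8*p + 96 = (p - 2)*(p^4 + 7*p^3 + 8*p^2 - 28*p - 48) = (p - 2)*(p + 2)*(p^3 + 5*p^2 - 2*p - 24) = (p - 2)*(p + 2)*(p + 4)*(p^2 + p - 6) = (p - 2)^2*(p + 2)*(p + 4)*(p + 3)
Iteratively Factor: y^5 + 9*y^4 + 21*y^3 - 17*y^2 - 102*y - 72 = (y + 4)*(y^4 + 5*y^3 + y^2 - 21*y - 18) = (y - 2)*(y + 4)*(y^3 + 7*y^2 + 15*y + 9) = (y - 2)*(y + 3)*(y + 4)*(y^2 + 4*y + 3) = (y - 2)*(y + 3)^2*(y + 4)*(y + 1)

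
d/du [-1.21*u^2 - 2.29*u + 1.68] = -2.42*u - 2.29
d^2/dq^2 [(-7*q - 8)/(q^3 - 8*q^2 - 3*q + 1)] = 2*(-(7*q + 8)*(-3*q^2 + 16*q + 3)^2 + (21*q^2 - 112*q + (3*q - 8)*(7*q + 8) - 21)*(q^3 - 8*q^2 - 3*q + 1))/(q^3 - 8*q^2 - 3*q + 1)^3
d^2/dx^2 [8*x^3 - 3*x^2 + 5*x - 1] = 48*x - 6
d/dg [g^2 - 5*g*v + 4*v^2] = 2*g - 5*v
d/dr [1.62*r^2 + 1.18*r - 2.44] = 3.24*r + 1.18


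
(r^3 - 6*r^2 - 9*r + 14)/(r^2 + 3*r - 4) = (r^2 - 5*r - 14)/(r + 4)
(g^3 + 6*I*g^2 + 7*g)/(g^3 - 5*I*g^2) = (g^2 + 6*I*g + 7)/(g*(g - 5*I))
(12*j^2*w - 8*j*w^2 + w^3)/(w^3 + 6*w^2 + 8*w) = (12*j^2 - 8*j*w + w^2)/(w^2 + 6*w + 8)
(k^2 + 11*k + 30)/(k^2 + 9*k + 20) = (k + 6)/(k + 4)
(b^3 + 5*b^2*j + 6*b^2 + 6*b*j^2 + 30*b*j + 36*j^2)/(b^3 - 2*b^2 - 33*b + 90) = (b^2 + 5*b*j + 6*j^2)/(b^2 - 8*b + 15)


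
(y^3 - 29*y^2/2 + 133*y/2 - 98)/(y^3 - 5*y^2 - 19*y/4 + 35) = 2*(y - 7)/(2*y + 5)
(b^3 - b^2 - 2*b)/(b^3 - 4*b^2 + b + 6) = b/(b - 3)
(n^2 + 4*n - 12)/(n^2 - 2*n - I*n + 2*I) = (n + 6)/(n - I)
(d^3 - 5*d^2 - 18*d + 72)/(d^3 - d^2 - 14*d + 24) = (d - 6)/(d - 2)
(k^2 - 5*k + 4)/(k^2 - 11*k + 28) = (k - 1)/(k - 7)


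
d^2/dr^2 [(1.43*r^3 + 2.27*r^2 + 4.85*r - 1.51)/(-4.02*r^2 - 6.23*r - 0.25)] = (2.8421709430404e-14*r^5 - 151.18399*r^3 + 146.737974*r^2 + 255.613326*r + 129.003858)/(64.964808*r^6 + 302.037876*r^5 + 480.203874*r^4 + 279.371267*r^3 + 29.863425*r^2 + 1.168125*r + 0.015625)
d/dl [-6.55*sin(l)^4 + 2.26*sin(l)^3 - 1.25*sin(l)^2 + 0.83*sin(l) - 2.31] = (-26.2*sin(l)^3 + 6.78*sin(l)^2 - 2.5*sin(l) + 0.83)*cos(l)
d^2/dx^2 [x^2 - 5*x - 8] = 2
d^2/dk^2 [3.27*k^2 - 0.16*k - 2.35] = 6.54000000000000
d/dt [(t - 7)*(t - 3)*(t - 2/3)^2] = 4*t^3 - 34*t^2 + 626*t/9 - 292/9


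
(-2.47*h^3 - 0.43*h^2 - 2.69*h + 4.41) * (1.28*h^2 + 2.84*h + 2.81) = -3.1616*h^5 - 7.5652*h^4 - 11.6051*h^3 - 3.2031*h^2 + 4.9655*h + 12.3921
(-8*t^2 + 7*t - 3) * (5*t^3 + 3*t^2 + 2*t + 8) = -40*t^5 + 11*t^4 - 10*t^3 - 59*t^2 + 50*t - 24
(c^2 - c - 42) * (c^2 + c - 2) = c^4 - 45*c^2 - 40*c + 84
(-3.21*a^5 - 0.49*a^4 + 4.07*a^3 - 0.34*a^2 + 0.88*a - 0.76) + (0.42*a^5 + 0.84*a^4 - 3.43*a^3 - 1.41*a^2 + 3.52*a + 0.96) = -2.79*a^5 + 0.35*a^4 + 0.64*a^3 - 1.75*a^2 + 4.4*a + 0.2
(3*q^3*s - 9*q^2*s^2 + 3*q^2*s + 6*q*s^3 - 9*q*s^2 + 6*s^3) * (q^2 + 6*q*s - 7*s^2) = 3*q^5*s + 9*q^4*s^2 + 3*q^4*s - 69*q^3*s^3 + 9*q^3*s^2 + 99*q^2*s^4 - 69*q^2*s^3 - 42*q*s^5 + 99*q*s^4 - 42*s^5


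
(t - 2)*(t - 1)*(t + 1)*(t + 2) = t^4 - 5*t^2 + 4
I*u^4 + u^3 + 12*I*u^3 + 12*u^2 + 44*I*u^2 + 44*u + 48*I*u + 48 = (u + 2)*(u + 4)*(u + 6)*(I*u + 1)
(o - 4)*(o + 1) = o^2 - 3*o - 4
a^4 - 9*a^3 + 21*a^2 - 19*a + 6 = (a - 6)*(a - 1)^3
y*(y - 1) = y^2 - y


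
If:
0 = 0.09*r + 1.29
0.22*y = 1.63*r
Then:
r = -14.33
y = -106.20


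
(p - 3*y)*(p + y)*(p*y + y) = p^3*y - 2*p^2*y^2 + p^2*y - 3*p*y^3 - 2*p*y^2 - 3*y^3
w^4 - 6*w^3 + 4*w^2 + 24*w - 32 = (w - 4)*(w - 2)^2*(w + 2)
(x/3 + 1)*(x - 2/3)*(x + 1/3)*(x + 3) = x^4/3 + 17*x^3/9 + 61*x^2/27 - 13*x/9 - 2/3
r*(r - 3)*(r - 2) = r^3 - 5*r^2 + 6*r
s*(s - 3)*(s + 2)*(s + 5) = s^4 + 4*s^3 - 11*s^2 - 30*s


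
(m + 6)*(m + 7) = m^2 + 13*m + 42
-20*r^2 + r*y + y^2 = (-4*r + y)*(5*r + y)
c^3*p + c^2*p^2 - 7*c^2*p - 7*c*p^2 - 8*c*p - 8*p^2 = (c - 8)*(c + p)*(c*p + p)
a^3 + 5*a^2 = a^2*(a + 5)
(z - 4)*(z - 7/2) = z^2 - 15*z/2 + 14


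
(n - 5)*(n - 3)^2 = n^3 - 11*n^2 + 39*n - 45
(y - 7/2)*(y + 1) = y^2 - 5*y/2 - 7/2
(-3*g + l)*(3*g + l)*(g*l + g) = -9*g^3*l - 9*g^3 + g*l^3 + g*l^2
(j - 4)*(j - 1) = j^2 - 5*j + 4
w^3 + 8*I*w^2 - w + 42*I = (w - 2*I)*(w + 3*I)*(w + 7*I)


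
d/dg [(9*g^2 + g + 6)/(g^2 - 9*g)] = 2*(-41*g^2 - 6*g + 27)/(g^2*(g^2 - 18*g + 81))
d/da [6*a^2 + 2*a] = 12*a + 2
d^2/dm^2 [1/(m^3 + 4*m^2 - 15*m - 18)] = 2*(-(3*m + 4)*(m^3 + 4*m^2 - 15*m - 18) + (3*m^2 + 8*m - 15)^2)/(m^3 + 4*m^2 - 15*m - 18)^3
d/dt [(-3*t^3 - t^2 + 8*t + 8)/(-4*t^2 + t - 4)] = (12*t^4 - 6*t^3 + 67*t^2 + 72*t - 40)/(16*t^4 - 8*t^3 + 33*t^2 - 8*t + 16)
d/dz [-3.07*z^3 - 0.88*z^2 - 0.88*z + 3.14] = -9.21*z^2 - 1.76*z - 0.88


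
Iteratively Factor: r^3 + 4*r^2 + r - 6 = (r + 2)*(r^2 + 2*r - 3) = (r - 1)*(r + 2)*(r + 3)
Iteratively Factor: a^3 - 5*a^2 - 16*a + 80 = (a - 4)*(a^2 - a - 20) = (a - 4)*(a + 4)*(a - 5)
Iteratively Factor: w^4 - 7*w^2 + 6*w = (w - 1)*(w^3 + w^2 - 6*w) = w*(w - 1)*(w^2 + w - 6) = w*(w - 1)*(w + 3)*(w - 2)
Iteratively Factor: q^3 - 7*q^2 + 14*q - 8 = (q - 1)*(q^2 - 6*q + 8) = (q - 4)*(q - 1)*(q - 2)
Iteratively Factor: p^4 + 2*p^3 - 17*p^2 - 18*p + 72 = (p - 3)*(p^3 + 5*p^2 - 2*p - 24) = (p - 3)*(p + 3)*(p^2 + 2*p - 8) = (p - 3)*(p + 3)*(p + 4)*(p - 2)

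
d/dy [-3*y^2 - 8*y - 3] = -6*y - 8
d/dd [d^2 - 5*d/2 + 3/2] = 2*d - 5/2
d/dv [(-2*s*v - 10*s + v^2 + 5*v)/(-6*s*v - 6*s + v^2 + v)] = ((-6*s + 2*v + 1)*(2*s*v + 10*s - v^2 - 5*v) + (2*s - 2*v - 5)*(6*s*v + 6*s - v^2 - v))/(6*s*v + 6*s - v^2 - v)^2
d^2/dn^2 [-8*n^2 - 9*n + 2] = -16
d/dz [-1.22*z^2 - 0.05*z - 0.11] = -2.44*z - 0.05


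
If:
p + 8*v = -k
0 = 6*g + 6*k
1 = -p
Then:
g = 8*v - 1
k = 1 - 8*v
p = -1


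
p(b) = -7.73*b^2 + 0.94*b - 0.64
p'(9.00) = -138.20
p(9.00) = -618.31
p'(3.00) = -45.44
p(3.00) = -67.39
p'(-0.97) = 15.94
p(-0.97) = -8.82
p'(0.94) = -13.59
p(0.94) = -6.59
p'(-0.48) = 8.36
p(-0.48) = -2.87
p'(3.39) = -51.47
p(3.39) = -86.29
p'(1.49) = -22.10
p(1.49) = -16.40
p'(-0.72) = 12.07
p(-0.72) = -5.32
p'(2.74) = -41.42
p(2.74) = -56.10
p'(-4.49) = 70.36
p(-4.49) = -160.70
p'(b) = 0.94 - 15.46*b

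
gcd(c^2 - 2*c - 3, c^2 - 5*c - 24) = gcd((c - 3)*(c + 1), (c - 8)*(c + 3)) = 1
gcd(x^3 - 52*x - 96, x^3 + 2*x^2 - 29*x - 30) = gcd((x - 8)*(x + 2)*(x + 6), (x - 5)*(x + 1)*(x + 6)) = x + 6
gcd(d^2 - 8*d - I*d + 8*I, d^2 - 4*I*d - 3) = d - I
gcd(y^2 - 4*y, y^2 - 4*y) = y^2 - 4*y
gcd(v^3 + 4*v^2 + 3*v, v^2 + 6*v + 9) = v + 3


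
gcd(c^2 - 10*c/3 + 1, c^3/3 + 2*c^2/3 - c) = 1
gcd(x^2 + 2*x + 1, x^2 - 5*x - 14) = 1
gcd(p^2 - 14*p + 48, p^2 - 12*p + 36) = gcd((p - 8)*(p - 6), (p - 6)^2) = p - 6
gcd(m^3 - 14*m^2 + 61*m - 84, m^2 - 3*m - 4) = m - 4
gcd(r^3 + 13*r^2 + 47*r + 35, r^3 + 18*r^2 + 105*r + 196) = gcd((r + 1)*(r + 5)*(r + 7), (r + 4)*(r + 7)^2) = r + 7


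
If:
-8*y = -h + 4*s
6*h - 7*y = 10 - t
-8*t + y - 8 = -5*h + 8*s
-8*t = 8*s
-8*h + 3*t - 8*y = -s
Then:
No Solution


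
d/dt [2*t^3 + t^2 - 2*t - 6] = 6*t^2 + 2*t - 2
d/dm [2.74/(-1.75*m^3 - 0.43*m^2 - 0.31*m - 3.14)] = (14.385*m^2 + 2.3564*m + 0.8494)/(1.75*m^3 + 0.43*m^2 + 0.31*m + 3.14)^2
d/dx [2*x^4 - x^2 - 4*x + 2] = 8*x^3 - 2*x - 4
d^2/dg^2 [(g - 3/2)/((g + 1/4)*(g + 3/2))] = 64*(16*g^3 - 72*g^2 - 144*g - 75)/(512*g^6 + 2688*g^5 + 5280*g^4 + 4760*g^3 + 1980*g^2 + 378*g + 27)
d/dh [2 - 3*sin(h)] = -3*cos(h)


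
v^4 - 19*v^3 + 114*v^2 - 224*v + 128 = (v - 8)^2*(v - 2)*(v - 1)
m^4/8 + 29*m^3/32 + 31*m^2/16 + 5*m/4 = m*(m/4 + 1)*(m/2 + 1)*(m + 5/4)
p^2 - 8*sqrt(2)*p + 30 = (p - 5*sqrt(2))*(p - 3*sqrt(2))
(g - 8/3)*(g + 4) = g^2 + 4*g/3 - 32/3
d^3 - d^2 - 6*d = d*(d - 3)*(d + 2)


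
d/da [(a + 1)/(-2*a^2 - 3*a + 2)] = (2*a^2 + 4*a + 5)/(4*a^4 + 12*a^3 + a^2 - 12*a + 4)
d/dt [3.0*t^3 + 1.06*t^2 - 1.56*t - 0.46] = 9.0*t^2 + 2.12*t - 1.56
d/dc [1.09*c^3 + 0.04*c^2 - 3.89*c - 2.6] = 3.27*c^2 + 0.08*c - 3.89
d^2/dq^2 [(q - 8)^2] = 2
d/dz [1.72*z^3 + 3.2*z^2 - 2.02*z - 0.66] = 5.16*z^2 + 6.4*z - 2.02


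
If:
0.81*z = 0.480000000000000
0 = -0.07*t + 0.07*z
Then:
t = 0.59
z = 0.59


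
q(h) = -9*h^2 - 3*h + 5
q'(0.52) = -12.36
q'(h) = -18*h - 3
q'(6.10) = -112.80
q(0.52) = 1.01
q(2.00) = -37.00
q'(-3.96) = 68.28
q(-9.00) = -697.00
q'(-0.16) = -0.12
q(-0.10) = 5.21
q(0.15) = 4.35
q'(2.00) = -39.00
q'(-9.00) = 159.00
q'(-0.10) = -1.20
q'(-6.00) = 105.00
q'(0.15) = -5.70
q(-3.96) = -124.25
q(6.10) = -348.19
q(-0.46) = 4.48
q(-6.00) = -301.00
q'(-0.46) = 5.28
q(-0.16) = 5.25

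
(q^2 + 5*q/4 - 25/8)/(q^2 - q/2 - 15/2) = (q - 5/4)/(q - 3)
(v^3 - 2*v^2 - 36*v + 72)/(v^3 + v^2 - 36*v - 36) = (v - 2)/(v + 1)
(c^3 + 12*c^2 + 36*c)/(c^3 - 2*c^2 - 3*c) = (c^2 + 12*c + 36)/(c^2 - 2*c - 3)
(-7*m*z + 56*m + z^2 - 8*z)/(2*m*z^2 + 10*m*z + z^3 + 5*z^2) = (-7*m*z + 56*m + z^2 - 8*z)/(z*(2*m*z + 10*m + z^2 + 5*z))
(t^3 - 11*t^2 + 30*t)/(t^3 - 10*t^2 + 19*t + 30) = t/(t + 1)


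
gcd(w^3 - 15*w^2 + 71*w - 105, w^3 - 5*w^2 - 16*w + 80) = w - 5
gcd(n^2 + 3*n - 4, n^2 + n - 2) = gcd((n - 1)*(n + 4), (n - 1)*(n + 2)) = n - 1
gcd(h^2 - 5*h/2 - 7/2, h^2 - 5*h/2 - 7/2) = h^2 - 5*h/2 - 7/2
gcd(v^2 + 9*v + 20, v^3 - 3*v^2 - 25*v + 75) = v + 5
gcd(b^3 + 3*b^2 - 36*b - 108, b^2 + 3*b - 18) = b + 6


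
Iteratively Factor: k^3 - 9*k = (k + 3)*(k^2 - 3*k) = k*(k + 3)*(k - 3)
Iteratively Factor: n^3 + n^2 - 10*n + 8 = (n + 4)*(n^2 - 3*n + 2) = (n - 1)*(n + 4)*(n - 2)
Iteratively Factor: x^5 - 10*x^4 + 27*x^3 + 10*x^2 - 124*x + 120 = (x - 2)*(x^4 - 8*x^3 + 11*x^2 + 32*x - 60) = (x - 5)*(x - 2)*(x^3 - 3*x^2 - 4*x + 12) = (x - 5)*(x - 2)^2*(x^2 - x - 6) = (x - 5)*(x - 2)^2*(x + 2)*(x - 3)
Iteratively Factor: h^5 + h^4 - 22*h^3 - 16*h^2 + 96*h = (h)*(h^4 + h^3 - 22*h^2 - 16*h + 96) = h*(h + 3)*(h^3 - 2*h^2 - 16*h + 32) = h*(h - 2)*(h + 3)*(h^2 - 16) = h*(h - 4)*(h - 2)*(h + 3)*(h + 4)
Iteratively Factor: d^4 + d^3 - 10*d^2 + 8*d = (d - 2)*(d^3 + 3*d^2 - 4*d) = (d - 2)*(d - 1)*(d^2 + 4*d) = (d - 2)*(d - 1)*(d + 4)*(d)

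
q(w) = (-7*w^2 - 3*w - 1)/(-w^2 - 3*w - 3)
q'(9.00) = 0.15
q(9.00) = 5.36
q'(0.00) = 0.67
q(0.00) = 0.33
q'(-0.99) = -15.64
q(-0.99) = 4.84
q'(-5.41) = 1.23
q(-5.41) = 11.82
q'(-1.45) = -25.00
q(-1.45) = 15.11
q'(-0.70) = -6.82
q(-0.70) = 1.68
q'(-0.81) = -9.71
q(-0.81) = 2.58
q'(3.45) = 0.56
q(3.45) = 3.75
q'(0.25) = 1.18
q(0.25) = 0.57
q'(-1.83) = -9.38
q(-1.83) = 22.07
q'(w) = (-14*w - 3)/(-w^2 - 3*w - 3) + (2*w + 3)*(-7*w^2 - 3*w - 1)/(-w^2 - 3*w - 3)^2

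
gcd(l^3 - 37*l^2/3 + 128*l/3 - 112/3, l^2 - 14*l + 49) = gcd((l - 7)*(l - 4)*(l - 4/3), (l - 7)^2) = l - 7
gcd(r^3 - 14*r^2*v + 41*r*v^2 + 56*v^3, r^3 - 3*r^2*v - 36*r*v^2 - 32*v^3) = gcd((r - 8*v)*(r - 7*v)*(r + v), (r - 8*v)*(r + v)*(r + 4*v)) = r^2 - 7*r*v - 8*v^2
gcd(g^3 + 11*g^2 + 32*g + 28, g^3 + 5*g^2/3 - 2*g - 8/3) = g + 2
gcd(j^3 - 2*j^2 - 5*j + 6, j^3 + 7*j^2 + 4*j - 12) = j^2 + j - 2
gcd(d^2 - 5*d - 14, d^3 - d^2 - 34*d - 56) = d^2 - 5*d - 14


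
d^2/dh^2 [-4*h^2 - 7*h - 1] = -8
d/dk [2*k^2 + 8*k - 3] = 4*k + 8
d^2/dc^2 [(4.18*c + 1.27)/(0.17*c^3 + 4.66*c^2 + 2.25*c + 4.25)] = (0.724812*c^5 + 20.308812*c^4 + 194.44222*c^3 + 132.146922*c^2 - 422.31915*c - 117.38845)/(0.004913*c^9 + 0.404022*c^8 + 11.270031*c^7 + 112.257871*c^6 + 169.363275*c^5 + 357.4014*c^4 + 287.97*c^3 + 317.060625*c^2 + 121.921875*c + 76.765625)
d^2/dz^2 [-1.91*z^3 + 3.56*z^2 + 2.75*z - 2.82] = 7.12 - 11.46*z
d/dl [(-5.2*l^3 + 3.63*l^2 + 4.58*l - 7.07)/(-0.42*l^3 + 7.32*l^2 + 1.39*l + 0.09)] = (-36.5394*l^4 - 10.6088*l^3 - 38.7921*l^2 + 104.1582*l + 10.2395)/(0.1764*l^6 - 6.1488*l^5 + 52.4148*l^4 + 20.274*l^3 + 3.2497*l^2 + 0.2502*l + 0.0081)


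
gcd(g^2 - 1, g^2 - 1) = g^2 - 1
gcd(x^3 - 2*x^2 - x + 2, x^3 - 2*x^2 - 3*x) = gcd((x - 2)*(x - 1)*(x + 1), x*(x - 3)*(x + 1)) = x + 1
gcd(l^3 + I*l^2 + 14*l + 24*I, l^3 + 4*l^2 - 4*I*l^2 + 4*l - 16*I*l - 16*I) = l - 4*I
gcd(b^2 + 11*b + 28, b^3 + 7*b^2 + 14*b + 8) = b + 4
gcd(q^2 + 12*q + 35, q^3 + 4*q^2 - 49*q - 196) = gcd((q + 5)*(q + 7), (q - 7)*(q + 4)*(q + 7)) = q + 7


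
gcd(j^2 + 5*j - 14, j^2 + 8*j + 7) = j + 7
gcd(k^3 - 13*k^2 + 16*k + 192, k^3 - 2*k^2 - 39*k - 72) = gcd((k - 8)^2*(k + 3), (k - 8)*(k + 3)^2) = k^2 - 5*k - 24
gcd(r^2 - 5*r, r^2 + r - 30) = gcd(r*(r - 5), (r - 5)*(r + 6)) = r - 5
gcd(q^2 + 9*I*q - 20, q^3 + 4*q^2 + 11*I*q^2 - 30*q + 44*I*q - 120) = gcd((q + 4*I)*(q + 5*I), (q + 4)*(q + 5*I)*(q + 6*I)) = q + 5*I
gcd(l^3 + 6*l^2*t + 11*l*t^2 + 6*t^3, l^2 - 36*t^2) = 1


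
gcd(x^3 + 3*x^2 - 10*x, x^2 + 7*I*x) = x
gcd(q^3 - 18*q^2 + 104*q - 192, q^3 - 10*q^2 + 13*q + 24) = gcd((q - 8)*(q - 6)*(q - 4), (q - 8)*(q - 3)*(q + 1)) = q - 8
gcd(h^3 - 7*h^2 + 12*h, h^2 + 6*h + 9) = 1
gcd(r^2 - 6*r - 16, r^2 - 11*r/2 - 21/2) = 1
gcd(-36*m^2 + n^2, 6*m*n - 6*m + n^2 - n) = 6*m + n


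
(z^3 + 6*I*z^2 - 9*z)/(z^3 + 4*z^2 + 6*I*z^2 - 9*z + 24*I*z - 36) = z/(z + 4)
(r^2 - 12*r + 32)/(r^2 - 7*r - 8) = (r - 4)/(r + 1)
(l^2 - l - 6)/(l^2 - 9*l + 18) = (l + 2)/(l - 6)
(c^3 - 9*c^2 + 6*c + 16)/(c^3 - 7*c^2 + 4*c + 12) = (c - 8)/(c - 6)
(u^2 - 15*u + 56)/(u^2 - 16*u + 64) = (u - 7)/(u - 8)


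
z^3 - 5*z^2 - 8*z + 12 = (z - 6)*(z - 1)*(z + 2)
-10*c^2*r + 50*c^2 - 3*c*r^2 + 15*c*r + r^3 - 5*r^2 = (-5*c + r)*(2*c + r)*(r - 5)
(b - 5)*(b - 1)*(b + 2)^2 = b^4 - 2*b^3 - 15*b^2 - 4*b + 20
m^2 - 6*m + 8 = (m - 4)*(m - 2)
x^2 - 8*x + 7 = (x - 7)*(x - 1)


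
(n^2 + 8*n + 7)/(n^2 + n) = (n + 7)/n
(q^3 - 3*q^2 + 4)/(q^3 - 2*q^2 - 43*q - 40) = (q^2 - 4*q + 4)/(q^2 - 3*q - 40)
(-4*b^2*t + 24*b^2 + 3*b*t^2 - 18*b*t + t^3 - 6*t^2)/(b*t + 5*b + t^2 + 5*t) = (-4*b^2*t + 24*b^2 + 3*b*t^2 - 18*b*t + t^3 - 6*t^2)/(b*t + 5*b + t^2 + 5*t)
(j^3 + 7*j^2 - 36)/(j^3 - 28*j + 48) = (j + 3)/(j - 4)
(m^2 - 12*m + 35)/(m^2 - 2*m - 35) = (m - 5)/(m + 5)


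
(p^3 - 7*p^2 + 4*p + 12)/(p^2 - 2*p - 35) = (-p^3 + 7*p^2 - 4*p - 12)/(-p^2 + 2*p + 35)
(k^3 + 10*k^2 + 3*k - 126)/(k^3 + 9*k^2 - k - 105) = (k + 6)/(k + 5)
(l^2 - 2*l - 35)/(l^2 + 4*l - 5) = (l - 7)/(l - 1)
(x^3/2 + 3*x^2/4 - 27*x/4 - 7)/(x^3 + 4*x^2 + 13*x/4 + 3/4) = (2*x^3 + 3*x^2 - 27*x - 28)/(4*x^3 + 16*x^2 + 13*x + 3)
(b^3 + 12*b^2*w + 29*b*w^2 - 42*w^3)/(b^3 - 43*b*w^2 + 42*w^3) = (-b - 6*w)/(-b + 6*w)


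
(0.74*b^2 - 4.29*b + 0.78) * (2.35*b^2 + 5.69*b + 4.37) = 1.739*b^4 - 5.8709*b^3 - 19.3433*b^2 - 14.3091*b + 3.4086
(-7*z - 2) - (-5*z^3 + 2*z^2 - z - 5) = 5*z^3 - 2*z^2 - 6*z + 3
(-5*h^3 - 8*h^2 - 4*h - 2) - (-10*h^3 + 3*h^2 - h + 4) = 5*h^3 - 11*h^2 - 3*h - 6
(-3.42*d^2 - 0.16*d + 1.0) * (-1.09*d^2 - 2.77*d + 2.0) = 3.7278*d^4 + 9.6478*d^3 - 7.4868*d^2 - 3.09*d + 2.0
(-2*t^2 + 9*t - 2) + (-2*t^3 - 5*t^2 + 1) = -2*t^3 - 7*t^2 + 9*t - 1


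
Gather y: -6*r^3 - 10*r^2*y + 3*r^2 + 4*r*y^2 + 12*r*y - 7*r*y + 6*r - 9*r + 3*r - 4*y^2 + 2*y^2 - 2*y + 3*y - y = -6*r^3 + 3*r^2 + y^2*(4*r - 2) + y*(-10*r^2 + 5*r)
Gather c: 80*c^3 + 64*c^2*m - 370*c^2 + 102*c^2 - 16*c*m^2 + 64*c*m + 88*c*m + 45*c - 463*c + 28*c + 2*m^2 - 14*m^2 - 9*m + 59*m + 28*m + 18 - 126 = 80*c^3 + c^2*(64*m - 268) + c*(-16*m^2 + 152*m - 390) - 12*m^2 + 78*m - 108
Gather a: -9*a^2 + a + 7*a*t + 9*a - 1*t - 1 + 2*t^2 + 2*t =-9*a^2 + a*(7*t + 10) + 2*t^2 + t - 1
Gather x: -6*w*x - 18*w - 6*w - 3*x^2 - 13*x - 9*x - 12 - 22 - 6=-24*w - 3*x^2 + x*(-6*w - 22) - 40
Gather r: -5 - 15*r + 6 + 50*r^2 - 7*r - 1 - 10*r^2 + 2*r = 40*r^2 - 20*r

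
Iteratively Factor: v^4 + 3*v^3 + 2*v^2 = (v)*(v^3 + 3*v^2 + 2*v) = v*(v + 1)*(v^2 + 2*v) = v*(v + 1)*(v + 2)*(v)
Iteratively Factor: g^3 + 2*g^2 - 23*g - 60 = (g - 5)*(g^2 + 7*g + 12) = (g - 5)*(g + 4)*(g + 3)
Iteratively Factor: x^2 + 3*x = (x)*(x + 3)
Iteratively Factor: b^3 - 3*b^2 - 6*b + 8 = (b + 2)*(b^2 - 5*b + 4) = (b - 1)*(b + 2)*(b - 4)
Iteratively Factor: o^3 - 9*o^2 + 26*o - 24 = (o - 2)*(o^2 - 7*o + 12) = (o - 3)*(o - 2)*(o - 4)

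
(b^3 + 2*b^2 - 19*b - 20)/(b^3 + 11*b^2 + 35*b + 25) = (b - 4)/(b + 5)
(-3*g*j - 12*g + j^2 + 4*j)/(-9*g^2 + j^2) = (j + 4)/(3*g + j)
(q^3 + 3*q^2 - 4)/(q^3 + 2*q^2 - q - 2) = (q + 2)/(q + 1)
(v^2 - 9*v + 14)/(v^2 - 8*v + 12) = (v - 7)/(v - 6)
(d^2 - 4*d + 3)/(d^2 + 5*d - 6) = (d - 3)/(d + 6)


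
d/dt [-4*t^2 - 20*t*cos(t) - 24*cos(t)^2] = 20*t*sin(t) - 8*t + 24*sin(2*t) - 20*cos(t)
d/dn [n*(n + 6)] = 2*n + 6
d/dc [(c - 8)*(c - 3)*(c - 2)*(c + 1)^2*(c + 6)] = 6*c^5 - 25*c^4 - 180*c^3 + 471*c^2 + 272*c - 348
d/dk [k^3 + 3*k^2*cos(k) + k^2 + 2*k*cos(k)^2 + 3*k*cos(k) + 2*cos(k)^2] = -3*k^2*sin(k) + 3*k^2 - 3*k*sin(k) - 2*k*sin(2*k) + 6*k*cos(k) + 2*k - 2*sin(2*k) + 3*cos(k) + cos(2*k) + 1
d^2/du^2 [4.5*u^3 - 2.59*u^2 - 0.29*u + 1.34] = 27.0*u - 5.18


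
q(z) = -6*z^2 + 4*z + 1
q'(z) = 4 - 12*z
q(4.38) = -96.59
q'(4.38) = -48.56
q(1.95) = -14.02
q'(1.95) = -19.40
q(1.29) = -3.82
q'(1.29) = -11.48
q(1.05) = -1.42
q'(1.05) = -8.60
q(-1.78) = -25.13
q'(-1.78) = 25.36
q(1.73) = -10.04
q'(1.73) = -16.76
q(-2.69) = -53.18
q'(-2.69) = 36.28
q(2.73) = -32.80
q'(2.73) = -28.76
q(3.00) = -41.00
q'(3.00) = -32.00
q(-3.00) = -65.00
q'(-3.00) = 40.00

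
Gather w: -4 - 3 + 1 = -6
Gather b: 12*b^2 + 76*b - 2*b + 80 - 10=12*b^2 + 74*b + 70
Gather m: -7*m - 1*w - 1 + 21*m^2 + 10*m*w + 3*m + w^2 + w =21*m^2 + m*(10*w - 4) + w^2 - 1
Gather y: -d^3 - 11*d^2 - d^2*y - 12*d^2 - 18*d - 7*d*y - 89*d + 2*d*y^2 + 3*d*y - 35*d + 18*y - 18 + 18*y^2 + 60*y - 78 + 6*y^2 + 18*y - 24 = -d^3 - 23*d^2 - 142*d + y^2*(2*d + 24) + y*(-d^2 - 4*d + 96) - 120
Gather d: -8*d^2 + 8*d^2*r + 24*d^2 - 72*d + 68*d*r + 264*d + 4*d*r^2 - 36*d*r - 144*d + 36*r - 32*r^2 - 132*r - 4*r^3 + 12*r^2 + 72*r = d^2*(8*r + 16) + d*(4*r^2 + 32*r + 48) - 4*r^3 - 20*r^2 - 24*r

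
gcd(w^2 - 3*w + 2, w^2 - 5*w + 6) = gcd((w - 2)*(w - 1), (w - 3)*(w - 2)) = w - 2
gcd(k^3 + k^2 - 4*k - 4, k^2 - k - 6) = k + 2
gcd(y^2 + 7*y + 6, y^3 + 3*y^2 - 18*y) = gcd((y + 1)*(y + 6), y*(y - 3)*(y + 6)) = y + 6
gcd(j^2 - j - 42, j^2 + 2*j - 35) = 1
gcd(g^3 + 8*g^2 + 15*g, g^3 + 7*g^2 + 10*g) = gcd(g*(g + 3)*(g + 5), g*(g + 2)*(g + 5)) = g^2 + 5*g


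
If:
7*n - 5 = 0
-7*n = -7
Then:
No Solution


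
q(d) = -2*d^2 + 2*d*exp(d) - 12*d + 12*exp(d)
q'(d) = 2*d*exp(d) - 4*d + 14*exp(d) - 12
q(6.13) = 10997.21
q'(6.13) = 12028.27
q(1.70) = 58.12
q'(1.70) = 76.45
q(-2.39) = 17.92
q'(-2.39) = -1.60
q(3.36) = 476.03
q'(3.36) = 571.07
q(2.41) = 146.74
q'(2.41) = 187.90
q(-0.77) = 12.90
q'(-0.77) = -3.15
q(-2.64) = 18.22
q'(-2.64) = -0.82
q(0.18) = 12.57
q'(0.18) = 4.47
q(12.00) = 5858740.49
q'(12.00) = 6184622.07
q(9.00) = 242822.52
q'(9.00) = 259250.69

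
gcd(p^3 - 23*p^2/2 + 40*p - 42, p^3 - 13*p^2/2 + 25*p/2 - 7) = p^2 - 11*p/2 + 7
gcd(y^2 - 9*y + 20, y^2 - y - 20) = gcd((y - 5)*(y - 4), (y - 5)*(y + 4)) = y - 5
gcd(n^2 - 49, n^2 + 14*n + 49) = n + 7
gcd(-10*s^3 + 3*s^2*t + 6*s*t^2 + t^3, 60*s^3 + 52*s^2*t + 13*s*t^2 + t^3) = 10*s^2 + 7*s*t + t^2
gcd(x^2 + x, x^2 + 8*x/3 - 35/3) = 1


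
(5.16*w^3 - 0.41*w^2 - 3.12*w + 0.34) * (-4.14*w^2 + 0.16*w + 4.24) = -21.3624*w^5 + 2.523*w^4 + 34.7296*w^3 - 3.6452*w^2 - 13.1744*w + 1.4416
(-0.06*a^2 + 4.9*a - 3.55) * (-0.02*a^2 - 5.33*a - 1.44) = 0.0012*a^4 + 0.2218*a^3 - 25.9596*a^2 + 11.8655*a + 5.112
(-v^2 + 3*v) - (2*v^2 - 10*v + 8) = -3*v^2 + 13*v - 8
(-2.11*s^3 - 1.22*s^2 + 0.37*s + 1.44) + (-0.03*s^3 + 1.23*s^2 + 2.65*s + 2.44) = -2.14*s^3 + 0.01*s^2 + 3.02*s + 3.88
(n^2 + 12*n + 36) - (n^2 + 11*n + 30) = n + 6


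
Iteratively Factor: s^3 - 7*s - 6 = (s + 1)*(s^2 - s - 6) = (s - 3)*(s + 1)*(s + 2)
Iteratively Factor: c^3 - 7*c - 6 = (c + 2)*(c^2 - 2*c - 3) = (c - 3)*(c + 2)*(c + 1)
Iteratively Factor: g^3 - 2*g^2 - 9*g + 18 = (g - 3)*(g^2 + g - 6) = (g - 3)*(g - 2)*(g + 3)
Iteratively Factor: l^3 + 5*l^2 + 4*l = (l + 4)*(l^2 + l) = l*(l + 4)*(l + 1)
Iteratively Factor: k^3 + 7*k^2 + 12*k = (k)*(k^2 + 7*k + 12) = k*(k + 3)*(k + 4)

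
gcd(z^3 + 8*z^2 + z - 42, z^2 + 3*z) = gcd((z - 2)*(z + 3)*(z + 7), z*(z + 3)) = z + 3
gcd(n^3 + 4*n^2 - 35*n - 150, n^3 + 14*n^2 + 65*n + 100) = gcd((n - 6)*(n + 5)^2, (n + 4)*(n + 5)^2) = n^2 + 10*n + 25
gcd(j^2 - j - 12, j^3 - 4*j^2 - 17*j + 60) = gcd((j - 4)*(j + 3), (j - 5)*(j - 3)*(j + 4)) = 1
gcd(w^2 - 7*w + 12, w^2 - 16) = w - 4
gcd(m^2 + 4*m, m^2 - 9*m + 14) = 1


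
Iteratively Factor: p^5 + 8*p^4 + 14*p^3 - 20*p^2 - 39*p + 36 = (p + 3)*(p^4 + 5*p^3 - p^2 - 17*p + 12) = (p + 3)^2*(p^3 + 2*p^2 - 7*p + 4) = (p - 1)*(p + 3)^2*(p^2 + 3*p - 4) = (p - 1)*(p + 3)^2*(p + 4)*(p - 1)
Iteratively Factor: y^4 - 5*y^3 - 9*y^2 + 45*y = (y + 3)*(y^3 - 8*y^2 + 15*y) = y*(y + 3)*(y^2 - 8*y + 15) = y*(y - 5)*(y + 3)*(y - 3)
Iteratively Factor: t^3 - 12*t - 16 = (t - 4)*(t^2 + 4*t + 4) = (t - 4)*(t + 2)*(t + 2)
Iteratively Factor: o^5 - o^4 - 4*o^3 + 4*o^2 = (o - 2)*(o^4 + o^3 - 2*o^2) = o*(o - 2)*(o^3 + o^2 - 2*o) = o*(o - 2)*(o + 2)*(o^2 - o) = o*(o - 2)*(o - 1)*(o + 2)*(o)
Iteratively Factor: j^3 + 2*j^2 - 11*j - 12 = (j + 4)*(j^2 - 2*j - 3) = (j - 3)*(j + 4)*(j + 1)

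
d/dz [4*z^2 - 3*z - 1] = 8*z - 3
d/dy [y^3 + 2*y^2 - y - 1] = 3*y^2 + 4*y - 1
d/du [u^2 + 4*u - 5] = 2*u + 4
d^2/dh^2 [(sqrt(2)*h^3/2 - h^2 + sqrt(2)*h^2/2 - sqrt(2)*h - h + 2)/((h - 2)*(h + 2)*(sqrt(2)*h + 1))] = 2*(-3*h^3 + sqrt(2)*h^3 + 12*h^2 - 18*h - 3*sqrt(2)*h + 3*sqrt(2) + 11)/(2*sqrt(2)*h^6 - 12*sqrt(2)*h^5 + 6*h^5 - 36*h^4 + 27*sqrt(2)*h^4 - 34*sqrt(2)*h^3 + 73*h^3 - 54*h^2 + 36*sqrt(2)*h^2 - 24*sqrt(2)*h + 12*h - 8)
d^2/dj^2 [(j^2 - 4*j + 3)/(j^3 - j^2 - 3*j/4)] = 8*(16*j^6 - 192*j^5 + 516*j^4 - 508*j^3 + 36*j^2 + 108*j + 27)/(j^3*(64*j^6 - 192*j^5 + 48*j^4 + 224*j^3 - 36*j^2 - 108*j - 27))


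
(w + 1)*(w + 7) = w^2 + 8*w + 7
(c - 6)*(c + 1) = c^2 - 5*c - 6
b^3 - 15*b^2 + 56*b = b*(b - 8)*(b - 7)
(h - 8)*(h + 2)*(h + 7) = h^3 + h^2 - 58*h - 112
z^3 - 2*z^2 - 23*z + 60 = (z - 4)*(z - 3)*(z + 5)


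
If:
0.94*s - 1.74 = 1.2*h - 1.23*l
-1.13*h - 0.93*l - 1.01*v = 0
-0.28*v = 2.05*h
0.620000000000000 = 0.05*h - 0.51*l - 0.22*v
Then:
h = -0.35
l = -2.35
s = 4.48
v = 2.56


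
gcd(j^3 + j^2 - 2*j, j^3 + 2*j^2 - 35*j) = j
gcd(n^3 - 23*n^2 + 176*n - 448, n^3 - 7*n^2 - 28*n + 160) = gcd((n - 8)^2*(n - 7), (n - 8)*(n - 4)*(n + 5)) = n - 8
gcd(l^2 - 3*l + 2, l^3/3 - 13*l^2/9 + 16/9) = 1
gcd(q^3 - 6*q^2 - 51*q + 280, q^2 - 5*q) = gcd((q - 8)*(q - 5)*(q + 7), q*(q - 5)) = q - 5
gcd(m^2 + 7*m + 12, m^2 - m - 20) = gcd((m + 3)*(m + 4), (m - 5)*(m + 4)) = m + 4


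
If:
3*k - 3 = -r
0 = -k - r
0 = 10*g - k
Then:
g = 3/20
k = 3/2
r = -3/2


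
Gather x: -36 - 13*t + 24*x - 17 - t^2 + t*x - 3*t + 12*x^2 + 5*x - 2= -t^2 - 16*t + 12*x^2 + x*(t + 29) - 55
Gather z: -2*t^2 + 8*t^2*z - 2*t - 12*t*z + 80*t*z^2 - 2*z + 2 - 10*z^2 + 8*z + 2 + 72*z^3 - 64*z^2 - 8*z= -2*t^2 - 2*t + 72*z^3 + z^2*(80*t - 74) + z*(8*t^2 - 12*t - 2) + 4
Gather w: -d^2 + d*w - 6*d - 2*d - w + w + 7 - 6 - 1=-d^2 + d*w - 8*d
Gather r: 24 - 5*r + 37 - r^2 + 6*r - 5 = -r^2 + r + 56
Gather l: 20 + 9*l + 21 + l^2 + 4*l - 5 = l^2 + 13*l + 36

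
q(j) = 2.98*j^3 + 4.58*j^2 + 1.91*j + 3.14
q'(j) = 8.94*j^2 + 9.16*j + 1.91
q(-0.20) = 2.92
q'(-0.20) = 0.44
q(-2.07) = -7.62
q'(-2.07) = 21.26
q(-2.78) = -30.80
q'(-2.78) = 45.54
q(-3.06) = -45.20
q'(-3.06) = 57.59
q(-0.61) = 3.00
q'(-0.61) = -0.35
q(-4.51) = -185.68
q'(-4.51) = 142.44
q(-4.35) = -163.80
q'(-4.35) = 131.23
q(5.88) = 778.55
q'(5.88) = 364.87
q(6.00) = 823.16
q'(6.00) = 378.71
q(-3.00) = -41.83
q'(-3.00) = 54.89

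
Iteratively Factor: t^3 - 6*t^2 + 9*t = (t)*(t^2 - 6*t + 9) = t*(t - 3)*(t - 3)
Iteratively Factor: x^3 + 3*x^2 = (x)*(x^2 + 3*x) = x*(x + 3)*(x)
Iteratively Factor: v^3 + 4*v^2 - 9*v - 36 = (v - 3)*(v^2 + 7*v + 12) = (v - 3)*(v + 3)*(v + 4)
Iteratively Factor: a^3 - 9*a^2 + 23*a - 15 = (a - 5)*(a^2 - 4*a + 3) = (a - 5)*(a - 1)*(a - 3)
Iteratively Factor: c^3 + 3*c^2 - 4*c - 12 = (c + 2)*(c^2 + c - 6) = (c - 2)*(c + 2)*(c + 3)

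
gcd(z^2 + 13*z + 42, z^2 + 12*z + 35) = z + 7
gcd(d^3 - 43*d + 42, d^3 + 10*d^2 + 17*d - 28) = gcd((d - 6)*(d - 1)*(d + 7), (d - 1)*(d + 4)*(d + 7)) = d^2 + 6*d - 7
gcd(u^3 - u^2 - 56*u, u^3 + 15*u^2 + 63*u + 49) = u + 7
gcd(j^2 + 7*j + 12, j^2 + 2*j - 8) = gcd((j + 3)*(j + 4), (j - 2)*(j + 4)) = j + 4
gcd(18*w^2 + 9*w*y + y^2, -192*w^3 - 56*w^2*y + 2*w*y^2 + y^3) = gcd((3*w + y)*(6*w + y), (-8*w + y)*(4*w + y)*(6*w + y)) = 6*w + y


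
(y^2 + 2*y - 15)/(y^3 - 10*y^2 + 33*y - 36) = (y + 5)/(y^2 - 7*y + 12)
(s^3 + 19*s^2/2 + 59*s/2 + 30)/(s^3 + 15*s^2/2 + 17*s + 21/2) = (2*s^2 + 13*s + 20)/(2*s^2 + 9*s + 7)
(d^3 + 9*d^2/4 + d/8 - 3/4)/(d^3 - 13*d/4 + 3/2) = (4*d + 3)/(2*(2*d - 3))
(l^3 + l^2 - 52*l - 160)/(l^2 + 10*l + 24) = (l^2 - 3*l - 40)/(l + 6)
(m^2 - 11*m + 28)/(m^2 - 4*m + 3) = (m^2 - 11*m + 28)/(m^2 - 4*m + 3)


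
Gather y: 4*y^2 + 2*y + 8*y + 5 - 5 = 4*y^2 + 10*y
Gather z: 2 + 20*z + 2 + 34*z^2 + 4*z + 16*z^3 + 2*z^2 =16*z^3 + 36*z^2 + 24*z + 4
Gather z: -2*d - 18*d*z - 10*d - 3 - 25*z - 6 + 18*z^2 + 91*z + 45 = -12*d + 18*z^2 + z*(66 - 18*d) + 36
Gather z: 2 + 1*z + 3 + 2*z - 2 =3*z + 3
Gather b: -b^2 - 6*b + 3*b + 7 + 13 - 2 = -b^2 - 3*b + 18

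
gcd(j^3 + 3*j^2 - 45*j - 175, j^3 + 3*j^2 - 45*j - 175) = j^3 + 3*j^2 - 45*j - 175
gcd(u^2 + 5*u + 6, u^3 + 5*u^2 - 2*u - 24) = u + 3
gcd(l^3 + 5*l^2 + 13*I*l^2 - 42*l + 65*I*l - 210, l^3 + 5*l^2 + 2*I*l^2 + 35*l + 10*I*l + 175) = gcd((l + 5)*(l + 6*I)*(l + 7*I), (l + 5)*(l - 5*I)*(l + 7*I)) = l^2 + l*(5 + 7*I) + 35*I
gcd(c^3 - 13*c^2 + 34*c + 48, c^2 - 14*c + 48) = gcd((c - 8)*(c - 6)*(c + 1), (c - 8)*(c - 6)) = c^2 - 14*c + 48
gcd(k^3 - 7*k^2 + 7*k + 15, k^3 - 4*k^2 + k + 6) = k^2 - 2*k - 3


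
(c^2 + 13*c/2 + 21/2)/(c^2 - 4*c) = (2*c^2 + 13*c + 21)/(2*c*(c - 4))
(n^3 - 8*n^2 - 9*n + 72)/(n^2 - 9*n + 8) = (n^2 - 9)/(n - 1)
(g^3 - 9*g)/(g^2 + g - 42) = g*(g^2 - 9)/(g^2 + g - 42)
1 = 1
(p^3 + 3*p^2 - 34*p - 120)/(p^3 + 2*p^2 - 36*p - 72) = (p^2 + 9*p + 20)/(p^2 + 8*p + 12)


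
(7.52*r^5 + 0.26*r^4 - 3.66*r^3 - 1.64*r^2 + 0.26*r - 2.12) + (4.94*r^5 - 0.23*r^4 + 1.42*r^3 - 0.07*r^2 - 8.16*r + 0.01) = 12.46*r^5 + 0.03*r^4 - 2.24*r^3 - 1.71*r^2 - 7.9*r - 2.11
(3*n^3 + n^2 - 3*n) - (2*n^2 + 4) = 3*n^3 - n^2 - 3*n - 4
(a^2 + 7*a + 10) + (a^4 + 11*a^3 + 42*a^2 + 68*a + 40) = a^4 + 11*a^3 + 43*a^2 + 75*a + 50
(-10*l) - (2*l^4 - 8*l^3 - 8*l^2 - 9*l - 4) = -2*l^4 + 8*l^3 + 8*l^2 - l + 4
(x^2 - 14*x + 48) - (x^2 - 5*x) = 48 - 9*x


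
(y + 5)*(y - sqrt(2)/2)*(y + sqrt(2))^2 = y^4 + 3*sqrt(2)*y^3/2 + 5*y^3 + 15*sqrt(2)*y^2/2 - sqrt(2)*y - 5*sqrt(2)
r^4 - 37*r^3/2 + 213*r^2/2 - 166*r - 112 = (r - 8)*(r - 7)*(r - 4)*(r + 1/2)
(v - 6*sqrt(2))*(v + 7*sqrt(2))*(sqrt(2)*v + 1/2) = sqrt(2)*v^3 + 5*v^2/2 - 167*sqrt(2)*v/2 - 42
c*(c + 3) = c^2 + 3*c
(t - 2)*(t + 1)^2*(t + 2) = t^4 + 2*t^3 - 3*t^2 - 8*t - 4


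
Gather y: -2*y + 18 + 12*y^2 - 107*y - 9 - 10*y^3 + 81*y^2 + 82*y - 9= -10*y^3 + 93*y^2 - 27*y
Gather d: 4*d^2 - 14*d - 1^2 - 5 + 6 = 4*d^2 - 14*d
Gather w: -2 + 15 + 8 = 21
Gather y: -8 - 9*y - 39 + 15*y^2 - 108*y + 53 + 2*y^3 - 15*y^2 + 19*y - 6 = 2*y^3 - 98*y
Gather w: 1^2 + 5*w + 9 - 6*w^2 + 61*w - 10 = -6*w^2 + 66*w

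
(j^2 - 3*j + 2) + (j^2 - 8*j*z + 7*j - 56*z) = 2*j^2 - 8*j*z + 4*j - 56*z + 2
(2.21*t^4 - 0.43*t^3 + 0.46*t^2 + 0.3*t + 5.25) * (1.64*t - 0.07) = 3.6244*t^5 - 0.8599*t^4 + 0.7845*t^3 + 0.4598*t^2 + 8.589*t - 0.3675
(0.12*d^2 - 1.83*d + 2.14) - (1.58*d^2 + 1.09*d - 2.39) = -1.46*d^2 - 2.92*d + 4.53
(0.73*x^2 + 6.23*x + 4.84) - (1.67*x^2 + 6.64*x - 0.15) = -0.94*x^2 - 0.409999999999999*x + 4.99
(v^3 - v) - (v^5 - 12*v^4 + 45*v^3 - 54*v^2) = -v^5 + 12*v^4 - 44*v^3 + 54*v^2 - v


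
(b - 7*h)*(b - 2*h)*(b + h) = b^3 - 8*b^2*h + 5*b*h^2 + 14*h^3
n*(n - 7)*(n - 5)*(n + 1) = n^4 - 11*n^3 + 23*n^2 + 35*n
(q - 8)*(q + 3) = q^2 - 5*q - 24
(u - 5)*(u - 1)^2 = u^3 - 7*u^2 + 11*u - 5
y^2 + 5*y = y*(y + 5)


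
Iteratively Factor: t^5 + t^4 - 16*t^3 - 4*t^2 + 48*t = (t + 4)*(t^4 - 3*t^3 - 4*t^2 + 12*t) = (t + 2)*(t + 4)*(t^3 - 5*t^2 + 6*t) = (t - 2)*(t + 2)*(t + 4)*(t^2 - 3*t) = (t - 3)*(t - 2)*(t + 2)*(t + 4)*(t)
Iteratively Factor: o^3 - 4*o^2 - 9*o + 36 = (o - 4)*(o^2 - 9) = (o - 4)*(o + 3)*(o - 3)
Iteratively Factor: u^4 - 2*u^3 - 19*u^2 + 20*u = (u - 5)*(u^3 + 3*u^2 - 4*u) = (u - 5)*(u - 1)*(u^2 + 4*u) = (u - 5)*(u - 1)*(u + 4)*(u)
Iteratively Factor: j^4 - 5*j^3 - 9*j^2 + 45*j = (j + 3)*(j^3 - 8*j^2 + 15*j) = j*(j + 3)*(j^2 - 8*j + 15) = j*(j - 3)*(j + 3)*(j - 5)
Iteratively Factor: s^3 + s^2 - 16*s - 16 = (s + 4)*(s^2 - 3*s - 4) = (s + 1)*(s + 4)*(s - 4)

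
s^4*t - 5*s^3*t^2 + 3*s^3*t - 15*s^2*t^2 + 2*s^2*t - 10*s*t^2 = s*(s + 2)*(s - 5*t)*(s*t + t)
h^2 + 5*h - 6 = (h - 1)*(h + 6)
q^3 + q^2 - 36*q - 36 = (q - 6)*(q + 1)*(q + 6)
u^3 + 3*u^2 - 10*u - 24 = (u - 3)*(u + 2)*(u + 4)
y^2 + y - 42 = (y - 6)*(y + 7)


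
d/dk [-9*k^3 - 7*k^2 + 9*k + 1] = -27*k^2 - 14*k + 9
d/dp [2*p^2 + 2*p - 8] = 4*p + 2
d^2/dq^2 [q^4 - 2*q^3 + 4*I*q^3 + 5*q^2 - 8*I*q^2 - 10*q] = 12*q^2 + q*(-12 + 24*I) + 10 - 16*I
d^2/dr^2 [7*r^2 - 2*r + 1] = 14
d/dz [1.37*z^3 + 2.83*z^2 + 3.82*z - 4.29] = 4.11*z^2 + 5.66*z + 3.82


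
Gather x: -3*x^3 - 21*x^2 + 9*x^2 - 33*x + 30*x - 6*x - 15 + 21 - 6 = -3*x^3 - 12*x^2 - 9*x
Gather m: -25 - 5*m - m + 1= -6*m - 24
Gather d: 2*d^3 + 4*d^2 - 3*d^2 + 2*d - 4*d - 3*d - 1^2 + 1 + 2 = 2*d^3 + d^2 - 5*d + 2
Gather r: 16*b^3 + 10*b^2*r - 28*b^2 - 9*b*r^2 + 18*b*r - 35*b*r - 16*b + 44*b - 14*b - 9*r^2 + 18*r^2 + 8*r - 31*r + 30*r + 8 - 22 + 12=16*b^3 - 28*b^2 + 14*b + r^2*(9 - 9*b) + r*(10*b^2 - 17*b + 7) - 2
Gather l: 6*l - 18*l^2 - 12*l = -18*l^2 - 6*l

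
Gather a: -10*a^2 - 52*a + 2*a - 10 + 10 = -10*a^2 - 50*a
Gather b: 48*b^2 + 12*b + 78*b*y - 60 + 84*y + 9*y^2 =48*b^2 + b*(78*y + 12) + 9*y^2 + 84*y - 60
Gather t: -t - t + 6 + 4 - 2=8 - 2*t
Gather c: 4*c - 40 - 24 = 4*c - 64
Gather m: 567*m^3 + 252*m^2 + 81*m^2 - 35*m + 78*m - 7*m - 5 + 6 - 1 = 567*m^3 + 333*m^2 + 36*m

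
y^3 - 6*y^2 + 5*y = y*(y - 5)*(y - 1)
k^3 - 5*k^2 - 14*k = k*(k - 7)*(k + 2)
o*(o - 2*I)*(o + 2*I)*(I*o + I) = I*o^4 + I*o^3 + 4*I*o^2 + 4*I*o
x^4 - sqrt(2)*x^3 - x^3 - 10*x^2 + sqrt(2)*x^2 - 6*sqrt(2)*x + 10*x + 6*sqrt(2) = (x - 1)*(x - 3*sqrt(2))*(x + sqrt(2))^2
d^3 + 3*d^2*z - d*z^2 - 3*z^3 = (d - z)*(d + z)*(d + 3*z)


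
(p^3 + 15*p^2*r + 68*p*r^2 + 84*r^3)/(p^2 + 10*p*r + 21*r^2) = (p^2 + 8*p*r + 12*r^2)/(p + 3*r)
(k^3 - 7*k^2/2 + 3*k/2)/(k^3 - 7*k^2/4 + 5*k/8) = 4*(k - 3)/(4*k - 5)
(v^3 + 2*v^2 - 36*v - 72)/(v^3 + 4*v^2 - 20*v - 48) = (v - 6)/(v - 4)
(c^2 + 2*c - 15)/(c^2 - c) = (c^2 + 2*c - 15)/(c*(c - 1))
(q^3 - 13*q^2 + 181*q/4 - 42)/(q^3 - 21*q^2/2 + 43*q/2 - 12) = (q - 7/2)/(q - 1)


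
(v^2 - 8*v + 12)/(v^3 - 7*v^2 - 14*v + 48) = (v - 6)/(v^2 - 5*v - 24)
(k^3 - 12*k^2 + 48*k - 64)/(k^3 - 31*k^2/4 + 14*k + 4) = 4*(k - 4)/(4*k + 1)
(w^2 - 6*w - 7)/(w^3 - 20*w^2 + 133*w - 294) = (w + 1)/(w^2 - 13*w + 42)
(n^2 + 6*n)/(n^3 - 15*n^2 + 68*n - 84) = n*(n + 6)/(n^3 - 15*n^2 + 68*n - 84)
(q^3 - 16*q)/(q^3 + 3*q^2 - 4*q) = (q - 4)/(q - 1)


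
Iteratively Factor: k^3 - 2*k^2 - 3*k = (k - 3)*(k^2 + k) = k*(k - 3)*(k + 1)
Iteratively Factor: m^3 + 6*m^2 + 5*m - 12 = (m + 3)*(m^2 + 3*m - 4) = (m + 3)*(m + 4)*(m - 1)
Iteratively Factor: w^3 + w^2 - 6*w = (w - 2)*(w^2 + 3*w) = w*(w - 2)*(w + 3)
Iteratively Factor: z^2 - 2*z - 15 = (z - 5)*(z + 3)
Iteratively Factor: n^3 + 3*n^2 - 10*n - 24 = (n + 2)*(n^2 + n - 12) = (n + 2)*(n + 4)*(n - 3)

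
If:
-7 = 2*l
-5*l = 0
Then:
No Solution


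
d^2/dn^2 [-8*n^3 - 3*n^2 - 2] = -48*n - 6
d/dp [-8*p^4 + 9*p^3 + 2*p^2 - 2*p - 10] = -32*p^3 + 27*p^2 + 4*p - 2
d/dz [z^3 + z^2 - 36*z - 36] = 3*z^2 + 2*z - 36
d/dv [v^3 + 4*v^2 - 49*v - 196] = 3*v^2 + 8*v - 49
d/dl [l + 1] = 1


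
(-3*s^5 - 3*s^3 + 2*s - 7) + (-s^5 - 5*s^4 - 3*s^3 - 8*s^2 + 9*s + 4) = -4*s^5 - 5*s^4 - 6*s^3 - 8*s^2 + 11*s - 3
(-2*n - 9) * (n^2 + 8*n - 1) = -2*n^3 - 25*n^2 - 70*n + 9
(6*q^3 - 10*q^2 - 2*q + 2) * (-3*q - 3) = -18*q^4 + 12*q^3 + 36*q^2 - 6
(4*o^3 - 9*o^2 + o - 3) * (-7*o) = -28*o^4 + 63*o^3 - 7*o^2 + 21*o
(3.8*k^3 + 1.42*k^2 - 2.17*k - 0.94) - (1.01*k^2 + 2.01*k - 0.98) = 3.8*k^3 + 0.41*k^2 - 4.18*k + 0.04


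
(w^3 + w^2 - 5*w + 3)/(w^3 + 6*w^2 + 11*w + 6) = (w^2 - 2*w + 1)/(w^2 + 3*w + 2)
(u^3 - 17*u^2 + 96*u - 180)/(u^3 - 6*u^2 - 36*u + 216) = (u - 5)/(u + 6)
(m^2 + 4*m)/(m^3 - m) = (m + 4)/(m^2 - 1)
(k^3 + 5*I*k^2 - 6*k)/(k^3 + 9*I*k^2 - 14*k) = (k + 3*I)/(k + 7*I)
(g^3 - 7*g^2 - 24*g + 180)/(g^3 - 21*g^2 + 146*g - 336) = (g^2 - g - 30)/(g^2 - 15*g + 56)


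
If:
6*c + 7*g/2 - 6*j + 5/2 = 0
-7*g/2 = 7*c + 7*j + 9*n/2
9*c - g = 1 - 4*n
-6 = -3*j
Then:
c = 1550/619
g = -977/619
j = 2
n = -3577/619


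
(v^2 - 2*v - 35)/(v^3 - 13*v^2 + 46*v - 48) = (v^2 - 2*v - 35)/(v^3 - 13*v^2 + 46*v - 48)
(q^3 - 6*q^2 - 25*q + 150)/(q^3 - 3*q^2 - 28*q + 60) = (q - 5)/(q - 2)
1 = 1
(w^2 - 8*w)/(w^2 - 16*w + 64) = w/(w - 8)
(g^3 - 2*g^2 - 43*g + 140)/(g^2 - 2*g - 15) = (g^2 + 3*g - 28)/(g + 3)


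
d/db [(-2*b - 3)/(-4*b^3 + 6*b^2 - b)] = (-16*b^3 - 24*b^2 + 36*b - 3)/(b^2*(16*b^4 - 48*b^3 + 44*b^2 - 12*b + 1))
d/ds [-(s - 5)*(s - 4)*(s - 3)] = -3*s^2 + 24*s - 47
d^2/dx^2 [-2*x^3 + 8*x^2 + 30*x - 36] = 16 - 12*x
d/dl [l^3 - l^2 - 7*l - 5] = 3*l^2 - 2*l - 7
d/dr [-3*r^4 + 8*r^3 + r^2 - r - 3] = -12*r^3 + 24*r^2 + 2*r - 1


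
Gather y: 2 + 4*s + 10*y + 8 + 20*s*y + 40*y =4*s + y*(20*s + 50) + 10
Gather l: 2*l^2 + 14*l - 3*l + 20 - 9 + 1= 2*l^2 + 11*l + 12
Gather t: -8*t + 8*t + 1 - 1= 0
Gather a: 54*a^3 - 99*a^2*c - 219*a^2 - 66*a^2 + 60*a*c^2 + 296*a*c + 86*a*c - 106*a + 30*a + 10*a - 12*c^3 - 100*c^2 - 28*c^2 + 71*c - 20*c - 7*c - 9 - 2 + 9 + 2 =54*a^3 + a^2*(-99*c - 285) + a*(60*c^2 + 382*c - 66) - 12*c^3 - 128*c^2 + 44*c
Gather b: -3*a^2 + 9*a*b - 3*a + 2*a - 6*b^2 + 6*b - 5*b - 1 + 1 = -3*a^2 - a - 6*b^2 + b*(9*a + 1)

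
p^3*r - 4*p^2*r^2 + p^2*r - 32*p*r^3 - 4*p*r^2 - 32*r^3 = (p - 8*r)*(p + 4*r)*(p*r + r)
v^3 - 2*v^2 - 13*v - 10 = (v - 5)*(v + 1)*(v + 2)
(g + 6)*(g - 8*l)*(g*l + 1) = g^3*l - 8*g^2*l^2 + 6*g^2*l + g^2 - 48*g*l^2 - 8*g*l + 6*g - 48*l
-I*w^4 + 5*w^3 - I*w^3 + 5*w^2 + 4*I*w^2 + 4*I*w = w*(w + 1)*(w + 4*I)*(-I*w + 1)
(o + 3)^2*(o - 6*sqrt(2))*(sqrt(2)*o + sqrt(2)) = sqrt(2)*o^4 - 12*o^3 + 7*sqrt(2)*o^3 - 84*o^2 + 15*sqrt(2)*o^2 - 180*o + 9*sqrt(2)*o - 108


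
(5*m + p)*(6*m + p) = 30*m^2 + 11*m*p + p^2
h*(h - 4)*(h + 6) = h^3 + 2*h^2 - 24*h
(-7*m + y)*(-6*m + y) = 42*m^2 - 13*m*y + y^2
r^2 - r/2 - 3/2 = (r - 3/2)*(r + 1)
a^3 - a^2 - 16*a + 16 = (a - 4)*(a - 1)*(a + 4)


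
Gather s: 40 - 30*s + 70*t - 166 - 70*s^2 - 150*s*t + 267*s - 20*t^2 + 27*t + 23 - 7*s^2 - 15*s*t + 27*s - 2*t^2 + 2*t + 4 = -77*s^2 + s*(264 - 165*t) - 22*t^2 + 99*t - 99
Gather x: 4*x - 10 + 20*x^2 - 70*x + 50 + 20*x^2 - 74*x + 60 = 40*x^2 - 140*x + 100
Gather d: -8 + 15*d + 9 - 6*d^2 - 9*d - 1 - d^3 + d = -d^3 - 6*d^2 + 7*d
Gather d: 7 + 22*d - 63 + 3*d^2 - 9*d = 3*d^2 + 13*d - 56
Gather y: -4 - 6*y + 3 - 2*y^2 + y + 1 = -2*y^2 - 5*y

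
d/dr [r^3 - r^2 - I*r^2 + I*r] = 3*r^2 - 2*r - 2*I*r + I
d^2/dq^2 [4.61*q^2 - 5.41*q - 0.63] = 9.22000000000000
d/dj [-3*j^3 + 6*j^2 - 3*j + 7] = -9*j^2 + 12*j - 3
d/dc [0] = 0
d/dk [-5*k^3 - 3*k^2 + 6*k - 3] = -15*k^2 - 6*k + 6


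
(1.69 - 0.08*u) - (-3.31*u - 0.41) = 3.23*u + 2.1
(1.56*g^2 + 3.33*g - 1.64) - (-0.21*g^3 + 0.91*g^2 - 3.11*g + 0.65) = 0.21*g^3 + 0.65*g^2 + 6.44*g - 2.29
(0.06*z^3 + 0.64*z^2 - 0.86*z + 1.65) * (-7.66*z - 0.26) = -0.4596*z^4 - 4.918*z^3 + 6.4212*z^2 - 12.4154*z - 0.429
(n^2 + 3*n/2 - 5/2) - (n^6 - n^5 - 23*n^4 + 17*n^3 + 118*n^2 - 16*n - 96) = -n^6 + n^5 + 23*n^4 - 17*n^3 - 117*n^2 + 35*n/2 + 187/2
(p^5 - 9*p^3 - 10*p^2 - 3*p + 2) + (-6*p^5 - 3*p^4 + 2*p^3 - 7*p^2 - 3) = -5*p^5 - 3*p^4 - 7*p^3 - 17*p^2 - 3*p - 1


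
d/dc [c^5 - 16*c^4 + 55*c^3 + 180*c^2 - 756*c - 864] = 5*c^4 - 64*c^3 + 165*c^2 + 360*c - 756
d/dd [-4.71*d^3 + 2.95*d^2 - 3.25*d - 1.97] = -14.13*d^2 + 5.9*d - 3.25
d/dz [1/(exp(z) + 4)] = -exp(z)/(exp(z) + 4)^2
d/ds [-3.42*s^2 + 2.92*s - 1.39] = 2.92 - 6.84*s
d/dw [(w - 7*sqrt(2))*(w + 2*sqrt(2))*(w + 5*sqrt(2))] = 3*w^2 - 78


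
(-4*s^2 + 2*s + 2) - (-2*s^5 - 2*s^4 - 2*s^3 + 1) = 2*s^5 + 2*s^4 + 2*s^3 - 4*s^2 + 2*s + 1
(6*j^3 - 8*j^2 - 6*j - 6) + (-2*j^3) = 4*j^3 - 8*j^2 - 6*j - 6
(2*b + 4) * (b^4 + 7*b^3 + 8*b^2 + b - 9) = 2*b^5 + 18*b^4 + 44*b^3 + 34*b^2 - 14*b - 36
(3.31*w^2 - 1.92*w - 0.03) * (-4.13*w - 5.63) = -13.6703*w^3 - 10.7057*w^2 + 10.9335*w + 0.1689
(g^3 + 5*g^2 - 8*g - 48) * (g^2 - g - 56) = g^5 + 4*g^4 - 69*g^3 - 320*g^2 + 496*g + 2688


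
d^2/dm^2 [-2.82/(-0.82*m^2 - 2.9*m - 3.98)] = (-3.792336*m^2 - 13.41192*m + 2.82*(1.64*m + 2.9)*(3.28*m + 5.8) - 18.406704)/(0.82*m^2 + 2.9*m + 3.98)^3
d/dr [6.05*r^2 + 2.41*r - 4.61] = 12.1*r + 2.41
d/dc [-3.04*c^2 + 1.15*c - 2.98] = 1.15 - 6.08*c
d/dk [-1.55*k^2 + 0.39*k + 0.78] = 0.39 - 3.1*k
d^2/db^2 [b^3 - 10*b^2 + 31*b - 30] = 6*b - 20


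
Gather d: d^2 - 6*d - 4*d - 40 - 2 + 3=d^2 - 10*d - 39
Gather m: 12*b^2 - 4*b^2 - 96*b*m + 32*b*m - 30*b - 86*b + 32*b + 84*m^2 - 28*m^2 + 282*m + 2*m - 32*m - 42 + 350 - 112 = 8*b^2 - 84*b + 56*m^2 + m*(252 - 64*b) + 196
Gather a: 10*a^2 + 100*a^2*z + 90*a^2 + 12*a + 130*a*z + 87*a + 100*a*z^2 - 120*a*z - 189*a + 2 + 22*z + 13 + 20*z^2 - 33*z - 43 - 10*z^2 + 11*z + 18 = a^2*(100*z + 100) + a*(100*z^2 + 10*z - 90) + 10*z^2 - 10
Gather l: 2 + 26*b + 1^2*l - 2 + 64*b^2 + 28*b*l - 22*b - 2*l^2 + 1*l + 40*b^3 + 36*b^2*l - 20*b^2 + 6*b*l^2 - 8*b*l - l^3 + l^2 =40*b^3 + 44*b^2 + 4*b - l^3 + l^2*(6*b - 1) + l*(36*b^2 + 20*b + 2)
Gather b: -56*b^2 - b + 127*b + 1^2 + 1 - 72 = -56*b^2 + 126*b - 70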